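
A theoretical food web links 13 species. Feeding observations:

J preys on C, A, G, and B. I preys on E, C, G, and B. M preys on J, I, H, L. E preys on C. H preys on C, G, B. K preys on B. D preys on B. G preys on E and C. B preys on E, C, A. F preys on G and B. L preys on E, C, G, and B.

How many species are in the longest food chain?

5 species

One longest chain: C → E → B → J → M.
It has 5 species and 4 links.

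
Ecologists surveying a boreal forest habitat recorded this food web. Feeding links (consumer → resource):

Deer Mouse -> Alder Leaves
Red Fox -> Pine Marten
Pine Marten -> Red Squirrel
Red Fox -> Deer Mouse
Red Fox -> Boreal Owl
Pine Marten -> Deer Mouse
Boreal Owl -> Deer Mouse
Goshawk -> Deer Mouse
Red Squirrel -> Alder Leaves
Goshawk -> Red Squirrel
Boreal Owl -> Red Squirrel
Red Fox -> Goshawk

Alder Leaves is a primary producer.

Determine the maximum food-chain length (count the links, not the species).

3 links

One longest chain: Alder Leaves → Deer Mouse → Goshawk → Red Fox.
It has 4 species and 3 links.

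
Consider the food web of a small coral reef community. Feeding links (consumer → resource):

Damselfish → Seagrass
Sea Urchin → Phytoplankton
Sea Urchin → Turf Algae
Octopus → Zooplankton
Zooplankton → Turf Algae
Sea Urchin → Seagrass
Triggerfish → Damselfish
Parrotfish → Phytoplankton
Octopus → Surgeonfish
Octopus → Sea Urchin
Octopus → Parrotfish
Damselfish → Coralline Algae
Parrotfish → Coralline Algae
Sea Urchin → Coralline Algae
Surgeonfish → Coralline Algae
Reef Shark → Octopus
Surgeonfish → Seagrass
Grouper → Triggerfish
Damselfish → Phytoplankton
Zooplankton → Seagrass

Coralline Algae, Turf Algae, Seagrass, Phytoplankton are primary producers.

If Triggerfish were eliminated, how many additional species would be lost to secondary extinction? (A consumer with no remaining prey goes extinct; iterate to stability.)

Remove Triggerfish.
Round 1: Grouper (all prey gone) → extinct.
No further losses. Total secondary extinctions: 1.

1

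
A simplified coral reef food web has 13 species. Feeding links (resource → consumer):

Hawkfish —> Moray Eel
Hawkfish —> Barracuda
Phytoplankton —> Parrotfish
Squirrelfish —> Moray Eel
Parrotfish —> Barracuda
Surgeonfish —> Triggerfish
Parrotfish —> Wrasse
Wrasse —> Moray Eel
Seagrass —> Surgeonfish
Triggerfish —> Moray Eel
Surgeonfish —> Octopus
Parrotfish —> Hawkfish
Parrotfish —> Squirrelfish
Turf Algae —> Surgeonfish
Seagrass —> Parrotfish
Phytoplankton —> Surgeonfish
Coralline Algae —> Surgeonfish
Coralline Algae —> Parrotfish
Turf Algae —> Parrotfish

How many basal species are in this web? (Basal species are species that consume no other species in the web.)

4

Basal species (no prey listed): Seagrass, Turf Algae, Coralline Algae, Phytoplankton.
Count: 4.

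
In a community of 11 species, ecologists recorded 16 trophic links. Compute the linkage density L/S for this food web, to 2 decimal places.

There are L = 16 links among S = 11 species.
L/S = 16/11 = 1.4545 ≈ 1.45.

L/S = 1.45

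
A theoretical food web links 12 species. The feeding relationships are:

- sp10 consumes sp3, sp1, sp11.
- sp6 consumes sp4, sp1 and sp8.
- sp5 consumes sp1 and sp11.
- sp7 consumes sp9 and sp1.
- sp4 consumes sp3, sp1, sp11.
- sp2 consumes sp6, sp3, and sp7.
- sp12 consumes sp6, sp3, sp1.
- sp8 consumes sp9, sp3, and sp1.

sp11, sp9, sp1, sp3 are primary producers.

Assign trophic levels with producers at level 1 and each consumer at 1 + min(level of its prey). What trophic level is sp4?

sp11 is a producer → level 1.
sp4 eats sp11 → level 2.

Trophic level 2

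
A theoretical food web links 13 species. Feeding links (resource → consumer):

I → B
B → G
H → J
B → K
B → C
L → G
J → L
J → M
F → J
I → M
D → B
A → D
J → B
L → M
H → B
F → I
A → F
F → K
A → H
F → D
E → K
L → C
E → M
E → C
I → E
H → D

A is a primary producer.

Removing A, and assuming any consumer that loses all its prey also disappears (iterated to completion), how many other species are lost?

12

Remove A.
Round 1: H (all prey gone), F (all prey gone) → extinct.
Round 2: I (all prey gone), D (all prey gone), J (all prey gone) → extinct.
Round 3: E (all prey gone), L (all prey gone), B (all prey gone) → extinct.
Round 4: G (all prey gone), C (all prey gone), M (all prey gone), K (all prey gone) → extinct.
No further losses. Total secondary extinctions: 12.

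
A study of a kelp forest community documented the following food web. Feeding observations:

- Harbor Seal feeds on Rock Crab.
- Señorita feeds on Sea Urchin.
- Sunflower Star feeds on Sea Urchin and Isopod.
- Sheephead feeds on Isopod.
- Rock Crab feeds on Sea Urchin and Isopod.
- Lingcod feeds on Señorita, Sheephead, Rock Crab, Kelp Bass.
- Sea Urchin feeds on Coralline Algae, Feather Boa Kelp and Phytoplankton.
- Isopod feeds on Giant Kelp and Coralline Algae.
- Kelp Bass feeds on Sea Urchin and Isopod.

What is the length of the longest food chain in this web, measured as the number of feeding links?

One longest chain: Feather Boa Kelp → Sea Urchin → Señorita → Lingcod.
It has 4 species and 3 links.

3 links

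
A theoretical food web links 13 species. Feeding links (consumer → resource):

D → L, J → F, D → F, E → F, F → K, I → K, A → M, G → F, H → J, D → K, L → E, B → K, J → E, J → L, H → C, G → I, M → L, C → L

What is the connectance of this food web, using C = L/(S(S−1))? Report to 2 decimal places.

The web has S = 13 species and L = 18 feeding links.
C = L / (S(S−1)) = 18 / 156 = 0.1154 ≈ 0.12.

C = 0.12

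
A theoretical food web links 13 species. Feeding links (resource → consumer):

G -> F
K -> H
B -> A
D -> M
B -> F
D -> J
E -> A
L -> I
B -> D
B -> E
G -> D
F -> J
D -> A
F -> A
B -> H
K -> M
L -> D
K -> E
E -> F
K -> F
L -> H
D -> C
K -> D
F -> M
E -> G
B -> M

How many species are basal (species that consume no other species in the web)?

3

Basal species (no prey listed): B, L, K.
Count: 3.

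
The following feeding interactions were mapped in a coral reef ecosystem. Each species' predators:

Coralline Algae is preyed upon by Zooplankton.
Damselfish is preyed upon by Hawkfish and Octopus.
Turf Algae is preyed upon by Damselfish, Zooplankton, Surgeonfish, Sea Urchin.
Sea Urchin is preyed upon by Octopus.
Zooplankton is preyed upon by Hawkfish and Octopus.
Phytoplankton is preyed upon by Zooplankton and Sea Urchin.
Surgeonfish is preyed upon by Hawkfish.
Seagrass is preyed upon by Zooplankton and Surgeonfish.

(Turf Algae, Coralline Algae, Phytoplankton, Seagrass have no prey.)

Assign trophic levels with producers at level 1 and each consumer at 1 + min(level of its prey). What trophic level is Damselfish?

Turf Algae is a producer → level 1.
Damselfish eats Turf Algae → level 2.

Trophic level 2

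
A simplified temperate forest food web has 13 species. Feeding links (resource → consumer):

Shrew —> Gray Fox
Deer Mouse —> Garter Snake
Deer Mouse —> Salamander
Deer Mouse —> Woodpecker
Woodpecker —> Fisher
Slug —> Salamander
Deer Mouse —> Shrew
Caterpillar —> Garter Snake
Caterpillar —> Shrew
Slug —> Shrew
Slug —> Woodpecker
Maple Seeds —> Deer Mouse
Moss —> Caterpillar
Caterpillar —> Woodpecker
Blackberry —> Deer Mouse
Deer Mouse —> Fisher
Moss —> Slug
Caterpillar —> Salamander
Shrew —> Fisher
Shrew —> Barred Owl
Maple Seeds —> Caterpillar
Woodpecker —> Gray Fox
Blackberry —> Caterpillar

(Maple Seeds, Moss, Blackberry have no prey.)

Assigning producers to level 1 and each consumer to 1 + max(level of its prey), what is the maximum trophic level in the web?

4

Producers (level 1): Maple Seeds, Moss, Blackberry.
Moss → Slug → Shrew → Barred Owl gives Barred Owl level 4.
No species has a prey at level 4, so no species reaches level 5.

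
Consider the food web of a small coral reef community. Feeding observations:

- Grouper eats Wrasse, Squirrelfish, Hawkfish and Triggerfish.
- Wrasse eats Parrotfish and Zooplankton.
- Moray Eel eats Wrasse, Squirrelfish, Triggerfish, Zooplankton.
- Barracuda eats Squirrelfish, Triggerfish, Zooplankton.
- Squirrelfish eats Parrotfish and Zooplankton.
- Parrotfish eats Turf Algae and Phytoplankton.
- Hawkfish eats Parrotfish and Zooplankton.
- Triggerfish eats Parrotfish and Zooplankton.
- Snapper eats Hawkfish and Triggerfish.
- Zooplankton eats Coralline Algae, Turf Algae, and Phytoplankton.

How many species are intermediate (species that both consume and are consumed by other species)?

6

Intermediate species (has both prey and predators): Parrotfish, Zooplankton, Wrasse, Squirrelfish, Hawkfish, Triggerfish.
Count: 6.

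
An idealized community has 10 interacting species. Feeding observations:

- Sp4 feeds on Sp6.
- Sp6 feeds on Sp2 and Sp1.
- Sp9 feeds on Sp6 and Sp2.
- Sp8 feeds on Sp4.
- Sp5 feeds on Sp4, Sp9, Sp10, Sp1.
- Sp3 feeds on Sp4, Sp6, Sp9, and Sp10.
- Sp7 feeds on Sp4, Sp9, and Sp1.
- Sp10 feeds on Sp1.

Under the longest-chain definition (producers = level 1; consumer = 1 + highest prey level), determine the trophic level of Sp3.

Trophic level 4

Sp1 is a producer → level 1.
Sp6 eats Sp1 (level 1); other prey at levels: Sp2 1 → level 2.
Sp9 eats Sp6 (level 2); other prey at levels: Sp2 1 → level 3.
Sp3 eats Sp9 (level 3); other prey at levels: Sp6 2, Sp10 2, Sp4 3 → level 4.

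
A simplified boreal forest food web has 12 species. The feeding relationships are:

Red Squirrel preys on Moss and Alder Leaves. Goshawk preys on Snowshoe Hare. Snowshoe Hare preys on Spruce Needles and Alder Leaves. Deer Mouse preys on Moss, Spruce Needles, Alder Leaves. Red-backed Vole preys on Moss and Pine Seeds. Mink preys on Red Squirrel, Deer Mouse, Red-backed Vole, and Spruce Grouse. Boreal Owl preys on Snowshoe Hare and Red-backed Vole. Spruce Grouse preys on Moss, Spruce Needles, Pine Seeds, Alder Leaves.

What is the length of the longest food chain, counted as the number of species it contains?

3 species

One longest chain: Spruce Needles → Snowshoe Hare → Goshawk.
It has 3 species and 2 links.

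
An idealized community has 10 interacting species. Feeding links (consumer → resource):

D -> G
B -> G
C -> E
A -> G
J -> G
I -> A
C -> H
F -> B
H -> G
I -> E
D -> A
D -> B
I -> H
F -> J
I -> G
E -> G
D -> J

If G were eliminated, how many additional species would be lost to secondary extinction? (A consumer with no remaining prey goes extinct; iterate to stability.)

Remove G.
Round 1: E (all prey gone), A (all prey gone), B (all prey gone), H (all prey gone), J (all prey gone) → extinct.
Round 2: I (all prey gone), D (all prey gone), F (all prey gone), C (all prey gone) → extinct.
No further losses. Total secondary extinctions: 9.

9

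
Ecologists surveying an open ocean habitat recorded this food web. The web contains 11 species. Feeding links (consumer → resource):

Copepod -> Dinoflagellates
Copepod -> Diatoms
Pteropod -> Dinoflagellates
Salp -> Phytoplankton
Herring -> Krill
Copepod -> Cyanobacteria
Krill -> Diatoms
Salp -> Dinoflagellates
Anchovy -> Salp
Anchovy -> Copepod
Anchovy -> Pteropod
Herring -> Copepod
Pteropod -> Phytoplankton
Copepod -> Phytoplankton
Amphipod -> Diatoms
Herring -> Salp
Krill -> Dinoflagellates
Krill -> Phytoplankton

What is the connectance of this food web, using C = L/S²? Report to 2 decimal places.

The web has S = 11 species and L = 18 feeding links.
C = L / S² = 18 / 121 = 0.1488 ≈ 0.15.

C = 0.15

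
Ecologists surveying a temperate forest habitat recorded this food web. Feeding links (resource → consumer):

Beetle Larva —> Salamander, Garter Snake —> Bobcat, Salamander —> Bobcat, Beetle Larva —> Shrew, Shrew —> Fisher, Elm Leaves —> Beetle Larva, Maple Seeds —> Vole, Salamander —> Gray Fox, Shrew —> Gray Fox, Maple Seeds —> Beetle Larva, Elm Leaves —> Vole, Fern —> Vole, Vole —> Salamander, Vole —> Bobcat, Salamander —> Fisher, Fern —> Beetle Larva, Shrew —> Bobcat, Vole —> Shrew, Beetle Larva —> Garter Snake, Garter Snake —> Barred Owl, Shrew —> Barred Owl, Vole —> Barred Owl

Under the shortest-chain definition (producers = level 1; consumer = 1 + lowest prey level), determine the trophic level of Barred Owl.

Trophic level 3

Maple Seeds is a producer → level 1.
Vole eats Maple Seeds → level 2.
Barred Owl eats Vole → level 3.
No prey of Barred Owl is below level 2, so 3 is the minimum.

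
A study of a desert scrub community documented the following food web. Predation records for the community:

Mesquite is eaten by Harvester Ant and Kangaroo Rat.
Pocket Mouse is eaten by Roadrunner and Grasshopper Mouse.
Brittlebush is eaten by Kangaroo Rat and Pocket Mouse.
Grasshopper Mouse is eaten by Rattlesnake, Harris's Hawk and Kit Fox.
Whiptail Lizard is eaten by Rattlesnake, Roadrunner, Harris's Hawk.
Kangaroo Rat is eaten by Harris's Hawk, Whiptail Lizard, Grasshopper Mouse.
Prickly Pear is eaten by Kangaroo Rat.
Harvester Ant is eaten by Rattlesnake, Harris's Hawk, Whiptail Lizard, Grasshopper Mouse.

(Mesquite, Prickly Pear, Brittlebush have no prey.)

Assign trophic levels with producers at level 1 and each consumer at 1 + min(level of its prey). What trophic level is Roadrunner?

Brittlebush is a producer → level 1.
Pocket Mouse eats Brittlebush → level 2.
Roadrunner eats Pocket Mouse → level 3.
No prey of Roadrunner is below level 2, so 3 is the minimum.

Trophic level 3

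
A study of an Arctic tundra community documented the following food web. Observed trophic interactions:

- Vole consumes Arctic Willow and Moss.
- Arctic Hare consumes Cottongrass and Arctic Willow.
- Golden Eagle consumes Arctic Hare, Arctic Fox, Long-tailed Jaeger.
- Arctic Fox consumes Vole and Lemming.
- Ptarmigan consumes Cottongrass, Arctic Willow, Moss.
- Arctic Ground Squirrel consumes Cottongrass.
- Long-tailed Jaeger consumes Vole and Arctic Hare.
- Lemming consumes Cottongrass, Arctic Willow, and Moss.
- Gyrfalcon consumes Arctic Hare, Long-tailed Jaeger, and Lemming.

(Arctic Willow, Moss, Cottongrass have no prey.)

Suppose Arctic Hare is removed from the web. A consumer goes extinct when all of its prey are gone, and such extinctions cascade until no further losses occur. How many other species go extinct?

0

Remove Arctic Hare.
Every predator of it retains at least one other prey: Long-tailed Jaeger still has Vole; Gyrfalcon still has Lemming, Long-tailed Jaeger; Golden Eagle still has Long-tailed Jaeger, Arctic Fox.
No consumer loses all prey, so no secondary extinctions occur.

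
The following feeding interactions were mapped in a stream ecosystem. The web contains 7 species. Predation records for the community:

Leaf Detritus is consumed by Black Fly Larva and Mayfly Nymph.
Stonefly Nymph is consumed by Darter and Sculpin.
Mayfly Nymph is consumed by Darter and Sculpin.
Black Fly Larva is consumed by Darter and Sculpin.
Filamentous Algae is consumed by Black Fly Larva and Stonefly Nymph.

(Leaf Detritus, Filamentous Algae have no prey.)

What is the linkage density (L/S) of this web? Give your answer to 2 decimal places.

L/S = 1.43

There are L = 10 links among S = 7 species.
L/S = 10/7 = 1.4286 ≈ 1.43.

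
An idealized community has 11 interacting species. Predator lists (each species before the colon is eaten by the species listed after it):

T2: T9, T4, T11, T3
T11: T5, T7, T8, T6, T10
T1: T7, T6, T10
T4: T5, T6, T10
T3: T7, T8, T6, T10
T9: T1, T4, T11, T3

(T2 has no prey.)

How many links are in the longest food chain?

3 links

One longest chain: T2 → T9 → T4 → T5.
It has 4 species and 3 links.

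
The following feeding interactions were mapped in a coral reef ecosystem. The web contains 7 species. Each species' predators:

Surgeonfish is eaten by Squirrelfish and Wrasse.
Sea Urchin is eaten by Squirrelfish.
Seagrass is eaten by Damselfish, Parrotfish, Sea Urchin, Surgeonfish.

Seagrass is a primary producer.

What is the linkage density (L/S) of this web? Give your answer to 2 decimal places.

There are L = 7 links among S = 7 species.
L/S = 7/7 = 1.0000 ≈ 1.00.

L/S = 1.00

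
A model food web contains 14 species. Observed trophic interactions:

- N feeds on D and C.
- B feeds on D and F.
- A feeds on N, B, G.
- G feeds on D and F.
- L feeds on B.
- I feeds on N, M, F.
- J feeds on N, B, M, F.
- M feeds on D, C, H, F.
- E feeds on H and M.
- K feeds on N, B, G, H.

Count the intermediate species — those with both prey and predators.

Intermediate species (has both prey and predators): B, M, N, G.
Count: 4.

4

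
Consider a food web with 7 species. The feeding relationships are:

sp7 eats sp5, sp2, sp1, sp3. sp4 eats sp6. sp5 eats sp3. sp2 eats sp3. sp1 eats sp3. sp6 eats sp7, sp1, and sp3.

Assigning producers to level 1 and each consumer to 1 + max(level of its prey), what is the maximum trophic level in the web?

5

Producers (level 1): sp3.
sp3 → sp1 → sp7 → sp6 → sp4 gives sp4 level 5.
No species has a prey at level 5, so no species reaches level 6.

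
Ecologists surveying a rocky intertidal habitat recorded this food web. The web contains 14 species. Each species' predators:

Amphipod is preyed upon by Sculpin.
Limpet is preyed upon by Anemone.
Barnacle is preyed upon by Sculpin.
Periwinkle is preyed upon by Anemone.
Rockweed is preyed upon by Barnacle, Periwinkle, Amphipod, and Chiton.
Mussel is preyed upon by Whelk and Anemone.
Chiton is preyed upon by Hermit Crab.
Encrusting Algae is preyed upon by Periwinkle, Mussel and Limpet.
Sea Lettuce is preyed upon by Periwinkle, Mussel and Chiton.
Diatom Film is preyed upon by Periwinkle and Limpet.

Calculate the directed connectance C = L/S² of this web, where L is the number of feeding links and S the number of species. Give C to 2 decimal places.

The web has S = 14 species and L = 19 feeding links.
C = L / S² = 19 / 196 = 0.0969 ≈ 0.10.

C = 0.10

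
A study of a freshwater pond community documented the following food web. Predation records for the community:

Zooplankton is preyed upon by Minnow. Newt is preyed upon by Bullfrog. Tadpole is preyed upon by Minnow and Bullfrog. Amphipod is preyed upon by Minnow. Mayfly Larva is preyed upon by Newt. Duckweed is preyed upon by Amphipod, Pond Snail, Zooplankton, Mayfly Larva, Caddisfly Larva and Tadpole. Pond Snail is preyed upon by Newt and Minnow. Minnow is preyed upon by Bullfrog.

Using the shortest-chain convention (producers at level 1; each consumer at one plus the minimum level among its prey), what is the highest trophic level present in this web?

3

Producers (level 1): Duckweed.
Following each consumer down to its lowest-level prey: Duckweed → Pond Snail → Newt (levels 1 through 3).
All prey of Newt (Pond Snail 2, Mayfly Larva 2) are at level 2 or above, so Newt is at level 1 + 2 = 3.
Every consumer has at least one prey at level 2 or below, so none exceeds level 3.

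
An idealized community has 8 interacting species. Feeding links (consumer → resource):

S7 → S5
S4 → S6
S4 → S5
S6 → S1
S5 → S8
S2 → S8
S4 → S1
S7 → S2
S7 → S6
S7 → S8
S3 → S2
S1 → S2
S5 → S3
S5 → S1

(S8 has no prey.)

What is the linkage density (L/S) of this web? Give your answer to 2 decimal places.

L/S = 1.75

There are L = 14 links among S = 8 species.
L/S = 14/8 = 1.7500 ≈ 1.75.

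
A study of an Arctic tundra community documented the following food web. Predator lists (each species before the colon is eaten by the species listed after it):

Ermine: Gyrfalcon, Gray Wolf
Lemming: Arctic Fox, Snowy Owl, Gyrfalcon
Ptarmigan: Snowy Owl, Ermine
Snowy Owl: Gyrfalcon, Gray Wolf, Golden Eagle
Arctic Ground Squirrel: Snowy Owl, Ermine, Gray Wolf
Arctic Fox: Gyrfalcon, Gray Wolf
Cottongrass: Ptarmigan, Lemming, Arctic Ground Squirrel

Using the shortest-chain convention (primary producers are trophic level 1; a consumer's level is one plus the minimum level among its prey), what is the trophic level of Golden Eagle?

Trophic level 4

Cottongrass is a producer → level 1.
Ptarmigan eats Cottongrass → level 2.
Snowy Owl eats Ptarmigan → level 3.
Golden Eagle eats Snowy Owl → level 4.
No prey of Golden Eagle is below level 3, so 4 is the minimum.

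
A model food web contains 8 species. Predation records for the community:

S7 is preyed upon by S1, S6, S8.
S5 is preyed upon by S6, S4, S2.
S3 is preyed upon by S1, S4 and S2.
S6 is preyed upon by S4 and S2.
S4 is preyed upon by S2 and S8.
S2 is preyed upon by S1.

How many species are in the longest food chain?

One longest chain: S5 → S6 → S4 → S2 → S1.
It has 5 species and 4 links.

5 species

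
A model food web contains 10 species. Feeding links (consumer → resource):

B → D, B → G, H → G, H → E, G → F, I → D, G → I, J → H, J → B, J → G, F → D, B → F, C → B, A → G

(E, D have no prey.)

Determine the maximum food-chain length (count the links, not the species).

One longest chain: D → I → G → B → J.
It has 5 species and 4 links.

4 links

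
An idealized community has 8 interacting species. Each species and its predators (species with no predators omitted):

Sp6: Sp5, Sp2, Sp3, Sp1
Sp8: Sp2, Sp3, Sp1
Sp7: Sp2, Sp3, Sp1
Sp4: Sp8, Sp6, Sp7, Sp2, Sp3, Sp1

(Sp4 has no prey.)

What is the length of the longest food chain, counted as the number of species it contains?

3 species

One longest chain: Sp4 → Sp6 → Sp5.
It has 3 species and 2 links.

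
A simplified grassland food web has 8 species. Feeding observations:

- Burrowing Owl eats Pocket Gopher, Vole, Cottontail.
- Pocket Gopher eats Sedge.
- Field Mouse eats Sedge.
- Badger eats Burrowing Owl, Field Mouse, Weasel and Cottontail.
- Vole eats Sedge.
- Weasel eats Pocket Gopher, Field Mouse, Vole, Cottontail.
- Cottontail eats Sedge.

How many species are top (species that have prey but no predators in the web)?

Top species (has prey, but nothing eats it): Badger.
Count: 1.

1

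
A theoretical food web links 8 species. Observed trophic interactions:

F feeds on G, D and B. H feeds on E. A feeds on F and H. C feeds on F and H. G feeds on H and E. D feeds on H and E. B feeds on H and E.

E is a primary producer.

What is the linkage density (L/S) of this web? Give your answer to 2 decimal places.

There are L = 14 links among S = 8 species.
L/S = 14/8 = 1.7500 ≈ 1.75.

L/S = 1.75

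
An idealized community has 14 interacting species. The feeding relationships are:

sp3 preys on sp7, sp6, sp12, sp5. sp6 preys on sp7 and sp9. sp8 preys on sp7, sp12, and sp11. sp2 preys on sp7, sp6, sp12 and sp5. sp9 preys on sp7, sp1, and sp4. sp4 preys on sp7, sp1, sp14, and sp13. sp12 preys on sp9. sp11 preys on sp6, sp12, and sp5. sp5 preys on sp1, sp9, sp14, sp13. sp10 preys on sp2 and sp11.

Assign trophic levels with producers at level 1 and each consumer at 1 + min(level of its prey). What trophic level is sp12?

Trophic level 3

sp1 is a producer → level 1.
sp9 eats sp1 → level 2.
sp12 eats sp9 → level 3.
No prey of sp12 is below level 2, so 3 is the minimum.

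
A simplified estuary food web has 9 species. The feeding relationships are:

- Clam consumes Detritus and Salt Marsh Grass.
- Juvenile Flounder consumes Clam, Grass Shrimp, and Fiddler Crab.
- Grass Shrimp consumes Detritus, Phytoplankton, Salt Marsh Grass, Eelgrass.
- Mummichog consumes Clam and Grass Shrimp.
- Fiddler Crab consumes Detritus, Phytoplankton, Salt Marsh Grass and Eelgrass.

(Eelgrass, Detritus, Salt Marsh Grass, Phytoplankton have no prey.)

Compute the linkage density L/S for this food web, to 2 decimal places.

There are L = 15 links among S = 9 species.
L/S = 15/9 = 1.6667 ≈ 1.67.

L/S = 1.67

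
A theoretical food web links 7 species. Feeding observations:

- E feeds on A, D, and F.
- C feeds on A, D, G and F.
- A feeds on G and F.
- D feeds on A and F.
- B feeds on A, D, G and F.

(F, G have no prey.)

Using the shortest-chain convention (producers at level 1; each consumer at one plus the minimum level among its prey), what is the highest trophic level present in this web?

2

Producers (level 1): F, G.
Following each consumer down to its lowest-level prey: F → E (levels 1 through 2).
All prey of E (F 1, A 2, D 2) are at level 1 or above, so E is at level 1 + 1 = 2.
Every consumer has at least one prey at level 1 or below, so none exceeds level 2.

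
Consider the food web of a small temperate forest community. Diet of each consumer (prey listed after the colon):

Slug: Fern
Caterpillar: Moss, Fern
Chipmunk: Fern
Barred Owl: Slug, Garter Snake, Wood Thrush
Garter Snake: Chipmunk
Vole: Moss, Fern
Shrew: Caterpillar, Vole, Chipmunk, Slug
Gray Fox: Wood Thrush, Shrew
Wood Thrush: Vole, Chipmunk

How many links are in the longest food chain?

One longest chain: Fern → Chipmunk → Garter Snake → Barred Owl.
It has 4 species and 3 links.

3 links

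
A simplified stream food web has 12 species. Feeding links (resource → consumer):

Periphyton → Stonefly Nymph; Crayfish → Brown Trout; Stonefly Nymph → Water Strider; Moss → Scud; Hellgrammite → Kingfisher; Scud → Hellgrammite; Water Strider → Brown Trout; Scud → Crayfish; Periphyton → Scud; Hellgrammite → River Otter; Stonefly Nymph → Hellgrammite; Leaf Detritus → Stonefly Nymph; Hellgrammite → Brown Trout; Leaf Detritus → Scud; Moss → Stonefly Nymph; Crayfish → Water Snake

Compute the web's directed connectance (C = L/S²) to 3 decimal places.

The web has S = 12 species and L = 16 feeding links.
C = L / S² = 16 / 144 = 0.1111 ≈ 0.111.

C = 0.111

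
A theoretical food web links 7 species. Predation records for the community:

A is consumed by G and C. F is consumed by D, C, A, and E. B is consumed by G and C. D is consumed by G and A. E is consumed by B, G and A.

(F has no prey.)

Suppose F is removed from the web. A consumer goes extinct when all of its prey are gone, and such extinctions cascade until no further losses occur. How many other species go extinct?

Remove F.
Round 1: E (all prey gone), D (all prey gone) → extinct.
Round 2: A (all prey gone), B (all prey gone) → extinct.
Round 3: G (all prey gone), C (all prey gone) → extinct.
No further losses. Total secondary extinctions: 6.

6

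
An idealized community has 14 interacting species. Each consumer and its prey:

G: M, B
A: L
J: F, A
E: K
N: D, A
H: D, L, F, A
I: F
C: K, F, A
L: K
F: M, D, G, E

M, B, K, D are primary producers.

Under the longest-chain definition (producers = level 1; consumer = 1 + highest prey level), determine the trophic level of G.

M is a producer → level 1.
G eats M (level 1); other prey at levels: B 1 → level 2.

Trophic level 2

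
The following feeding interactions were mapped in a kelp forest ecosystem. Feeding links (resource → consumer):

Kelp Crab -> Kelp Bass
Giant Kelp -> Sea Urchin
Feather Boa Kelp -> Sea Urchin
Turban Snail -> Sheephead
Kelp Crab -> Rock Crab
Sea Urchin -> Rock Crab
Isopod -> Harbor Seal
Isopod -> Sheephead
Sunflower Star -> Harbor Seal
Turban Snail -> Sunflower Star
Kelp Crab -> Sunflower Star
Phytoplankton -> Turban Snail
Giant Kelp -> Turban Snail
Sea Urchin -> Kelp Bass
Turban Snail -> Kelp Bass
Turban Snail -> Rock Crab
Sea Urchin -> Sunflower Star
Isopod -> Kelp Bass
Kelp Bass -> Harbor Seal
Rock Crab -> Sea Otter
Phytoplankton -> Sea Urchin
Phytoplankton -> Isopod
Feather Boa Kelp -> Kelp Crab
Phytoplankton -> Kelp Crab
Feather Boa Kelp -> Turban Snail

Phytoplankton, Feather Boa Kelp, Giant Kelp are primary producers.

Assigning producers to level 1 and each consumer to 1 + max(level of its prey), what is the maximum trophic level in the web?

4

Producers (level 1): Phytoplankton, Feather Boa Kelp, Giant Kelp.
Phytoplankton → Kelp Crab → Kelp Bass → Harbor Seal gives Harbor Seal level 4.
No species has a prey at level 4, so no species reaches level 5.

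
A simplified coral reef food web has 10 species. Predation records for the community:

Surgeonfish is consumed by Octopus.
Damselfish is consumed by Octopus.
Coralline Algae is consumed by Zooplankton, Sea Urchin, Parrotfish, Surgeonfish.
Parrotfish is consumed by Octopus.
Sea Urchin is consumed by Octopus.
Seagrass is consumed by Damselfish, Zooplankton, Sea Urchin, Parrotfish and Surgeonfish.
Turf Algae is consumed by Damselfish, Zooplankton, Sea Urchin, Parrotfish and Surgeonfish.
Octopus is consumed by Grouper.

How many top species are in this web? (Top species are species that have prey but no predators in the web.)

Top species (has prey, but nothing eats it): Zooplankton, Grouper.
Count: 2.

2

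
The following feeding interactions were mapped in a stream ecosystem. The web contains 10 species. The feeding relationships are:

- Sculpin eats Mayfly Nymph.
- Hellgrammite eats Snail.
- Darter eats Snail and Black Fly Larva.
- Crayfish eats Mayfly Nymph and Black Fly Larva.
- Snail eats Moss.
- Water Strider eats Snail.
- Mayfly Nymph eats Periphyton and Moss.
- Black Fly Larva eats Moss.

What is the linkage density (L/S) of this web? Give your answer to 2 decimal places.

There are L = 11 links among S = 10 species.
L/S = 11/10 = 1.1000 ≈ 1.10.

L/S = 1.10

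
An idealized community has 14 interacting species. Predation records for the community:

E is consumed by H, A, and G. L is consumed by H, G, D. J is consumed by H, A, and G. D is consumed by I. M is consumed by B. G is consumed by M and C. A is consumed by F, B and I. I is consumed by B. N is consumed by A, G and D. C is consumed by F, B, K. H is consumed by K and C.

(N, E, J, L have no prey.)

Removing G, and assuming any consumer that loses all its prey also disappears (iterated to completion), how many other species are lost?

Remove G.
Round 1: M (all prey gone) → extinct.
No further losses. Total secondary extinctions: 1.

1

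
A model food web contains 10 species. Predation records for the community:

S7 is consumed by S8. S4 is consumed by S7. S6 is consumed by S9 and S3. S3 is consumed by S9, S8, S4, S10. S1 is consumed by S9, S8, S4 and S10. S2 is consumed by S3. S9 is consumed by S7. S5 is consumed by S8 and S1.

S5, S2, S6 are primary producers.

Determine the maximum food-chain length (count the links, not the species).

One longest chain: S2 → S3 → S4 → S7 → S8.
It has 5 species and 4 links.

4 links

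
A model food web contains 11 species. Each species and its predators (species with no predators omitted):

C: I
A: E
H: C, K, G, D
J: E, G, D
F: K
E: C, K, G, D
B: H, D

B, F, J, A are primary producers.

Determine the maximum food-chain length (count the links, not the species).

One longest chain: J → E → C → I.
It has 4 species and 3 links.

3 links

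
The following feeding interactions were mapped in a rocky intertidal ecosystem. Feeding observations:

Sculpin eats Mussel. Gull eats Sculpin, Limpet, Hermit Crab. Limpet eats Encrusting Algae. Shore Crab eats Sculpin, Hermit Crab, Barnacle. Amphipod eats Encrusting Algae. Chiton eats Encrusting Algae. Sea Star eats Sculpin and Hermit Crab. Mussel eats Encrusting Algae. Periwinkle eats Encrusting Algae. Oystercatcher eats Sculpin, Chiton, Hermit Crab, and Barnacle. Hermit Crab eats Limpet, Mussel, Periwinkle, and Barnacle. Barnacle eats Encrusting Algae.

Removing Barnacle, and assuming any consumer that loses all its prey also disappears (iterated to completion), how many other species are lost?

Remove Barnacle.
Every predator of it retains at least one other prey: Hermit Crab still has Periwinkle, Limpet, Mussel; Shore Crab still has Hermit Crab, Sculpin; Oystercatcher still has Chiton, Hermit Crab, Sculpin.
No consumer loses all prey, so no secondary extinctions occur.

0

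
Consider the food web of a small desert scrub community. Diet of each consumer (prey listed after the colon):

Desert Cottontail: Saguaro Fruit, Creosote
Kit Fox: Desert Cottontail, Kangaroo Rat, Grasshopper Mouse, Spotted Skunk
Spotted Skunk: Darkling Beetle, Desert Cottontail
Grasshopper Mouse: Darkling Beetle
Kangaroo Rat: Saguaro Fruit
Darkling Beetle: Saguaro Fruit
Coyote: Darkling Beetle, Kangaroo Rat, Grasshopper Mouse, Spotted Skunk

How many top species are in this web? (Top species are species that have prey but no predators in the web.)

2

Top species (has prey, but nothing eats it): Coyote, Kit Fox.
Count: 2.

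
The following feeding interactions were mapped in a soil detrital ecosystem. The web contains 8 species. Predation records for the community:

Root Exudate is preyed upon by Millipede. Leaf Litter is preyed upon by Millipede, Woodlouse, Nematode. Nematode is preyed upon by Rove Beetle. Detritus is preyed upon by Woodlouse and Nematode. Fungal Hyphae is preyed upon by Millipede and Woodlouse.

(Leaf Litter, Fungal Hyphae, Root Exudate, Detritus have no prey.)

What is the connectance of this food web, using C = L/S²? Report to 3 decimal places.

C = 0.141

The web has S = 8 species and L = 9 feeding links.
C = L / S² = 9 / 64 = 0.1406 ≈ 0.141.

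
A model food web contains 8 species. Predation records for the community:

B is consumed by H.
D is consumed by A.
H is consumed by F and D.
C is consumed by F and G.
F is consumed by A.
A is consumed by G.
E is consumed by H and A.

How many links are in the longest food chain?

One longest chain: E → H → D → A → G.
It has 5 species and 4 links.

4 links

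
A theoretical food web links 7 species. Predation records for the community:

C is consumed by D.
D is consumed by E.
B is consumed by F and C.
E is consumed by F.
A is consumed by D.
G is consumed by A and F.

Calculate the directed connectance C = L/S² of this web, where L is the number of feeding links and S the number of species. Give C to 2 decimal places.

C = 0.16

The web has S = 7 species and L = 8 feeding links.
C = L / S² = 8 / 49 = 0.1633 ≈ 0.16.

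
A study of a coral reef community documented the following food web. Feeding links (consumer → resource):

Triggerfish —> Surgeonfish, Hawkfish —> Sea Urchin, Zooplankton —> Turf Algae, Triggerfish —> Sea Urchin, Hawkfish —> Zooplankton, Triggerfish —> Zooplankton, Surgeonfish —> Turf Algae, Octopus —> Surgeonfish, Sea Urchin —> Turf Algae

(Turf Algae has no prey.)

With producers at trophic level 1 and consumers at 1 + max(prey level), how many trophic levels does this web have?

3

Producers (level 1): Turf Algae.
Turf Algae → Surgeonfish → Octopus gives Octopus level 3.
No species has a prey at level 3, so no species reaches level 4.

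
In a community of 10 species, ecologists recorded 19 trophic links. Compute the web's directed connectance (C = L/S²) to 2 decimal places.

The web has S = 10 species and L = 19 feeding links.
C = L / S² = 19 / 100 = 0.1900 ≈ 0.19.

C = 0.19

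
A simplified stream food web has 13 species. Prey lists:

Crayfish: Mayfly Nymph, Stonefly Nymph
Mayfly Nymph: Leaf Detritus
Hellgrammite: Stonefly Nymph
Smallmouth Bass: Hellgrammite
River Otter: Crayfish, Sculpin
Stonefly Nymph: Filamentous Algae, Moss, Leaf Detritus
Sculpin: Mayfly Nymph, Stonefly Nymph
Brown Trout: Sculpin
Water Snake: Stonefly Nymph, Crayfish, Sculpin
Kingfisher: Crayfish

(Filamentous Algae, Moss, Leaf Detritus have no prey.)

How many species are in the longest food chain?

One longest chain: Leaf Detritus → Mayfly Nymph → Sculpin → Brown Trout.
It has 4 species and 3 links.

4 species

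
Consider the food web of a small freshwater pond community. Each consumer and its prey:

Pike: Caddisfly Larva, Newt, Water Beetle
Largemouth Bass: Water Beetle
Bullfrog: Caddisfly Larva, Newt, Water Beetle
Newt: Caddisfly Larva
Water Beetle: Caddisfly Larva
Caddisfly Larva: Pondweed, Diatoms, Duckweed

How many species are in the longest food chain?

One longest chain: Pondweed → Caddisfly Larva → Water Beetle → Largemouth Bass.
It has 4 species and 3 links.

4 species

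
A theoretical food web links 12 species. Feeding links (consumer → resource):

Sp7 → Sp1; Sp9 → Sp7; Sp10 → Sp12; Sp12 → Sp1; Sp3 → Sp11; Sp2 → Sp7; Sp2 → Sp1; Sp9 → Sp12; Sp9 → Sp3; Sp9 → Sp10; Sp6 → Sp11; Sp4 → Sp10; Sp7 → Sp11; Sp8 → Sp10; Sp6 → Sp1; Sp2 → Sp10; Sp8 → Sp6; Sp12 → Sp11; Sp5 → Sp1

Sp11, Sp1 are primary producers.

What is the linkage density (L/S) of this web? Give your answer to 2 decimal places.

There are L = 19 links among S = 12 species.
L/S = 19/12 = 1.5833 ≈ 1.58.

L/S = 1.58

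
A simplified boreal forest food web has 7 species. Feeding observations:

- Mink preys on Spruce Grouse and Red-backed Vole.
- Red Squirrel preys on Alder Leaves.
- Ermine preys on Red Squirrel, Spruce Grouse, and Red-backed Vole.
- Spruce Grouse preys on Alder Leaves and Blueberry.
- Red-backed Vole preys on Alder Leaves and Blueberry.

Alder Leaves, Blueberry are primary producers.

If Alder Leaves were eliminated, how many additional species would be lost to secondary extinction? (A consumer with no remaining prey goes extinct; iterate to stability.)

Remove Alder Leaves.
Round 1: Red Squirrel (all prey gone) → extinct.
No further losses. Total secondary extinctions: 1.

1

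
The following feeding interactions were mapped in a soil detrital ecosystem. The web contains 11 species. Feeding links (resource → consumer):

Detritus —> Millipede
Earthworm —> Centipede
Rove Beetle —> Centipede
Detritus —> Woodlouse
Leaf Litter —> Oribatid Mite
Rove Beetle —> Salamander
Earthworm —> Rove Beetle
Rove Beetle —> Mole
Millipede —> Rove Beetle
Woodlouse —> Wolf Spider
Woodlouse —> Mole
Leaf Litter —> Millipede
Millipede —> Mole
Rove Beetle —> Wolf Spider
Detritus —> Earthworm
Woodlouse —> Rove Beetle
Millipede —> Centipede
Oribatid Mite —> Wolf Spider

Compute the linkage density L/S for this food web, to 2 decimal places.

There are L = 18 links among S = 11 species.
L/S = 18/11 = 1.6364 ≈ 1.64.

L/S = 1.64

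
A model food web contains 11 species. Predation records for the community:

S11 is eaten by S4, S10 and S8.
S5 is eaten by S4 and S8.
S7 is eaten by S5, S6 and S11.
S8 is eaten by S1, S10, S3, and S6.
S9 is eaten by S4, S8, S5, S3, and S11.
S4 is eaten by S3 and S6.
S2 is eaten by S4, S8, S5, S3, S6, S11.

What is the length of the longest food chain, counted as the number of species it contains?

One longest chain: S7 → S11 → S8 → S6.
It has 4 species and 3 links.

4 species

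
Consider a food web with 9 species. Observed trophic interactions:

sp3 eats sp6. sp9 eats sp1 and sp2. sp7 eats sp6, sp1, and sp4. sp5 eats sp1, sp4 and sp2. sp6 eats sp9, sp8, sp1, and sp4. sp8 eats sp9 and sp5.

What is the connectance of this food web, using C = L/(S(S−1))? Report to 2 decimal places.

The web has S = 9 species and L = 15 feeding links.
C = L / (S(S−1)) = 15 / 72 = 0.2083 ≈ 0.21.

C = 0.21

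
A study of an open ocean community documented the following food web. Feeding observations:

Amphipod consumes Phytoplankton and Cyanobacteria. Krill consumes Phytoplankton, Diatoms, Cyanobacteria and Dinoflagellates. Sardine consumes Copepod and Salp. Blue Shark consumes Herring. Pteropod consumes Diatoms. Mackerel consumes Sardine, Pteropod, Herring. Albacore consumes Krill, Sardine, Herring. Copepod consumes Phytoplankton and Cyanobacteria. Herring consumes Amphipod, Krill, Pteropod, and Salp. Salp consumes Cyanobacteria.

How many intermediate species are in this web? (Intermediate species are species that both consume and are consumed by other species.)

Intermediate species (has both prey and predators): Pteropod, Salp, Krill, Amphipod, Copepod, Herring, Sardine.
Count: 7.

7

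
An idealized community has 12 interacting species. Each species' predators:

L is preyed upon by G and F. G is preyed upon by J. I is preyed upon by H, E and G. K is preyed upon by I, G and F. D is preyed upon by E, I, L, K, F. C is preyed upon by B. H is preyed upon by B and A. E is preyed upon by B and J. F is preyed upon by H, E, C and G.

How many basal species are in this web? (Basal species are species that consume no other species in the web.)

Basal species (no prey listed): D.
Count: 1.

1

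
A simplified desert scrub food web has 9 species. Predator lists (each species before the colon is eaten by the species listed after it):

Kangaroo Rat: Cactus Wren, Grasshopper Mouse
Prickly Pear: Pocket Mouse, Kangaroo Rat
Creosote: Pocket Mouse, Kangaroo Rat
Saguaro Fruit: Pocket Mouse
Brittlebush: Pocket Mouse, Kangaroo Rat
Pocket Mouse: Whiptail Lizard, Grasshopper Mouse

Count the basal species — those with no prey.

Basal species (no prey listed): Creosote, Saguaro Fruit, Brittlebush, Prickly Pear.
Count: 4.

4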